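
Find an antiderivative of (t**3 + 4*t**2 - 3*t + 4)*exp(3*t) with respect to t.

(3*t**3 + 9*t**2 - 15*t + 17)*exp(3*t)/9 + C

Use integration by parts with u = t**3 + 4*t**2 - 3*t + 4, dv = exp(3*t) dt, so v = exp(3*t)/3.
Apply parts 3 times (tabular method): alternate signs, differentiate u down to 0, integrate dv up.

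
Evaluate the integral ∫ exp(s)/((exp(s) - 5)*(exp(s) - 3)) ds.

Let u = e^s, du = e^s ds.
The integral becomes ∫ du/((u-5)(u-3)); decompose into partial fractions.

log(exp(s) - 5)/2 - log(exp(s) - 3)/2 + C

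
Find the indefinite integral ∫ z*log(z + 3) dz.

Use integration by parts with u = log(z + 3), dv = z dz.
Then du = 1/(z + 3) dz and v = z**2/2.

z**2*log(z + 3)/2 - z**2/4 + 3*z/2 - 9*log(z + 3)/2 + C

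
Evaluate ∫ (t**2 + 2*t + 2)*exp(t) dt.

(t**2 + 2)*exp(t) + C

Use integration by parts with u = t**2 + 2*t + 2, dv = exp(t) dt, so v = exp(t).
Apply parts 2 times (tabular method): alternate signs, differentiate u down to 0, integrate dv up.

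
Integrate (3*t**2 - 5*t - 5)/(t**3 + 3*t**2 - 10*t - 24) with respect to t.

log(t - 3)/5 - 17*log(t + 2)/10 + 9*log(t + 4)/2 + C

Factor the denominator: (t - 3)*(t + 2)*(t + 4).
Partial-fraction decomposition: 9/(2*(t + 4)) - 17/(10*(t + 2)) + 1/(5*(t - 3)).
Integrate each term: A/(t−a) contributes A·log|t−a|.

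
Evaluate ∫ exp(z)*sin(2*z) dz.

Let I denote the integral. Integrate by parts with u = sin(2*z), dv = exp(z) dz, so v = exp(z): I = exp(z)*sin(2*z) − 2·∫ exp(z)*cos(2*z) dz.
Apply parts again with u = cos(2*z), dv = exp(z) dz: ∫ exp(z)*cos(2*z) dz = exp(z)*cos(2*z) + 2·I. Substituting back brings back I: I = exp(z)*sin(2*z) - 2*exp(z)*cos(2*z) − 4·I.
Solving for I: (1 + 4)·I equals the remaining terms, so I = (1/5)·(exp(z)*sin(2*z) - 2*exp(z)*cos(2*z)).

exp(z)*sin(2*z)/5 - 2*exp(z)*cos(2*z)/5 + C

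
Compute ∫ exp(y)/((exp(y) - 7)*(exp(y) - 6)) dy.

log(exp(y) - 7) - log(exp(y) - 6) + C

Let u = e^y, du = e^y dy.
The integral becomes ∫ du/((u-7)(u-6)); decompose into partial fractions.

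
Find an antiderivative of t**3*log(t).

t**4*log(t)/4 - t**4/16 + C

Use integration by parts with u = log(t), dv = t**3 dt.
Then du = 1/t dt and v = t**4/4.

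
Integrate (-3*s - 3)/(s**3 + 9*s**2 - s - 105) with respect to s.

Factor the denominator: (s - 3)*(s + 5)*(s + 7).
Partial-fraction decomposition: 9/(10*(s + 7)) - 3/(4*(s + 5)) - 3/(20*(s - 3)).
Integrate each term: A/(s−a) contributes A·log|s−a|.

-3*log(s - 3)/20 - 3*log(s + 5)/4 + 9*log(s + 7)/10 + C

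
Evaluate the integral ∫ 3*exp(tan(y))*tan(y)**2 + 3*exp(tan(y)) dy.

Let u = tan(y), so du = (tan(y)**2 + 1) dy.
Rewriting, the integral becomes 3·∫ e^u du = 3·e^u.
Substituting back, u = tan(y).

3*exp(tan(y)) + C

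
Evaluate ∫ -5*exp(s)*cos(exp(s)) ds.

-5*sin(exp(s)) + C

Let u = exp(s), so du = (exp(s)) ds.
Rewriting, the integral becomes -5·∫ cos(u) du = -5·sin(u).
Substituting back, u = exp(s).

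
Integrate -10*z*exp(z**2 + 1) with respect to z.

-5*exp(z**2 + 1) + C

Let u = z**2 + 1, so du = (2*z) dz.
Rewriting, the integral becomes -5·∫ e^u du = -5·e^u.
Substituting back, u = z**2 + 1.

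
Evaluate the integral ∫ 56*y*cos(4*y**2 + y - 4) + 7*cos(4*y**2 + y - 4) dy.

Let u = 4*y**2 + y - 4, so du = (8*y + 1) dy.
Rewriting, the integral becomes 7·∫ cos(u) du = 7·sin(u).
Substituting back, u = 4*y**2 + y - 4.

7*sin(4*y**2 + y - 4) + C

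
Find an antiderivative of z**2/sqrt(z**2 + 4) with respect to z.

Substitute z = 2·tan(θ), so dz = 2·sec(θ)^2 dθ and the radical becomes sqrt(z**2 + 4) = 2·sec(θ) by the Pythagorean identity.
Integrate the resulting trig expression in θ, then back-substitute tan(θ) = z/2, sec(θ) = sqrt(z**2 + 4)/2 (absorbing any constant into C).

z*sqrt(z**2 + 4)/2 - 2*log(z + sqrt(z**2 + 4)) + C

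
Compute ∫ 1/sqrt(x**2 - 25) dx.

Substitute x = 5·sec(θ), so dx = 5·sec(θ)*tan(θ) dθ and the radical becomes sqrt(x**2 - 25) = 5·tan(θ) by the Pythagorean identity.
Integrate the resulting trig expression in θ, then back-substitute sec(θ) = x/5, tan(θ) = sqrt(x**2 - 25)/5 (absorbing any constant into C).

log(x + sqrt(x**2 - 25)) + C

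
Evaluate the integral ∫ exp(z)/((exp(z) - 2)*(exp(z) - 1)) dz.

log(exp(z) - 2) - log(exp(z) - 1) + C

Let u = e^z, du = e^z dz.
The integral becomes ∫ du/((u-2)(u-1)); decompose into partial fractions.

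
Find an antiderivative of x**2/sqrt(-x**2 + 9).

-x*sqrt(-x**2 + 9)/2 + 9*asin(x/3)/2 + C

Substitute x = 3·sin(θ), so dx = 3·cos(θ) dθ and the radical becomes sqrt(-x**2 + 9) = 3·cos(θ) by the Pythagorean identity.
Integrate the resulting trig expression in θ, then back-substitute θ = asin(x/3), sin(θ) = x/3, cos(θ) = sqrt(-x**2 + 9)/3 (absorbing any constant into C).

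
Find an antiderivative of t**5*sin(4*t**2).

Let u = t², du = 2t dt; rewrite as (1/2)∫ u^2·sin(4u) du.
Now integrate by parts 2 times.

-t**4*cos(4*t**2)/8 + t**2*sin(4*t**2)/16 + cos(4*t**2)/64 + C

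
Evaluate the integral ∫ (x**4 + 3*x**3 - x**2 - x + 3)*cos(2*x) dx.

Use integration by parts with u = x**4 + 3*x**3 - x**2 - x + 3, dv = cos(2*x) dx, so v = sin(2*x)/2.
Apply parts 4 times (tabular method): alternate signs, differentiate u down to 0, integrate dv up.

x**4*sin(2*x)/2 + 3*x**3*sin(2*x)/2 + x**3*cos(2*x) - 2*x**2*sin(2*x) + 9*x**2*cos(2*x)/4 - 11*x*sin(2*x)/4 - 2*x*cos(2*x) + 5*sin(2*x)/2 - 11*cos(2*x)/8 + C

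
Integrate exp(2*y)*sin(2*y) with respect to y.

exp(2*y)*sin(2*y)/4 - exp(2*y)*cos(2*y)/4 + C

Let I denote the integral. Integrate by parts with u = sin(2*y), dv = exp(2*y) dy, so v = exp(2*y)/2: I = exp(2*y)*sin(2*y)/2 − ∫ exp(2*y)*cos(2*y) dy.
Apply parts again with u = cos(2*y), dv = exp(2*y) dy: ∫ exp(2*y)*cos(2*y) dy = exp(2*y)*cos(2*y)/2 + I. Substituting back brings back I: I = exp(2*y)*sin(2*y)/2 - exp(2*y)*cos(2*y)/2 − I.
Solving for I: (1 + 1)·I equals the remaining terms, so I = (1/2)·(exp(2*y)*sin(2*y)/2 - exp(2*y)*cos(2*y)/2).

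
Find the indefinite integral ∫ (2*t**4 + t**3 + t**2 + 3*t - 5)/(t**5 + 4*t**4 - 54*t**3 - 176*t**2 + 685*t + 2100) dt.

Factor the denominator: (t - 5)**2*(t + 3)*(t + 4)*(t + 7).
Partial-fraction decomposition: 83/(32*(t + 7)) - 149/(81*(t + 4)) + 65/(128*(t + 3)) + 7651/(10368*(t - 5)) + 235/(144*(t - 5)**2).
Integrate each term; A/(t−a) gives A·log|t−a|; A/(t−a)² gives −A/(t−a).

7651*log(t - 5)/10368 + 65*log(t + 3)/128 - 149*log(t + 4)/81 + 83*log(t + 7)/32 - 235/(144*t - 720) + C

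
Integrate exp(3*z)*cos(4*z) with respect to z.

Let I denote the integral. Integrate by parts with u = cos(4*z), dv = exp(3*z) dz, so v = exp(3*z)/3: I = exp(3*z)*cos(4*z)/3 + (4/3)·∫ exp(3*z)*sin(4*z) dz.
Apply parts again with u = sin(4*z), dv = exp(3*z) dz: ∫ exp(3*z)*sin(4*z) dz = exp(3*z)*sin(4*z)/3 − (4/3)·I. Substituting back brings back I: I = 4*exp(3*z)*sin(4*z)/9 + exp(3*z)*cos(4*z)/3 − (16/9)·I.
Solving for I: (1 + 16/9)·I equals the remaining terms, so I = (9/25)·(4*exp(3*z)*sin(4*z)/9 + exp(3*z)*cos(4*z)/3).

4*exp(3*z)*sin(4*z)/25 + 3*exp(3*z)*cos(4*z)/25 + C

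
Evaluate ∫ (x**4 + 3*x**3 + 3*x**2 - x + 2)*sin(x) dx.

-x**4*cos(x) + 4*x**3*sin(x) - 3*x**3*cos(x) + 9*x**2*sin(x) + 9*x**2*cos(x) - 18*x*sin(x) + 19*x*cos(x) - 19*sin(x) - 20*cos(x) + C

Use integration by parts with u = x**4 + 3*x**3 + 3*x**2 - x + 2, dv = sin(x) dx, so v = -cos(x).
Apply parts 4 times (tabular method): alternate signs, differentiate u down to 0, integrate dv up.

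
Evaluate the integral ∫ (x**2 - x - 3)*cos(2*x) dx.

Use integration by parts with u = x**2 - x - 3, dv = cos(2*x) dx, so v = sin(2*x)/2.
Apply parts 2 times (tabular method): alternate signs, differentiate u down to 0, integrate dv up.

x**2*sin(2*x)/2 - x*sin(2*x)/2 + x*cos(2*x)/2 - 7*sin(2*x)/4 - cos(2*x)/4 + C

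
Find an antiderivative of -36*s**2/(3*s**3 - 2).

-4*log(3*s**3 - 2) + C

Let u = 3*s**3 - 2, so du = (9*s**2) ds.
Rewriting, the integral becomes -4·∫ 1/u du = -4·log(u).
Substituting back, u = 3*s**3 - 2.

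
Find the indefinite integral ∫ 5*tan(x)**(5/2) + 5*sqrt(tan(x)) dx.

Let u = tan(x), so du = (tan(x)**2 + 1) dx.
Rewriting, the integral becomes 5·∫ √u du = 5·(2/3)u^(3/2).
Substituting back, u = tan(x).

10*tan(x)**(3/2)/3 + C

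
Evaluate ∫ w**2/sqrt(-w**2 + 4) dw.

Substitute w = 2·sin(θ), so dw = 2·cos(θ) dθ and the radical becomes sqrt(-w**2 + 4) = 2·cos(θ) by the Pythagorean identity.
Integrate the resulting trig expression in θ, then back-substitute θ = asin(w/2), sin(θ) = w/2, cos(θ) = sqrt(-w**2 + 4)/2 (absorbing any constant into C).

-w*sqrt(-w**2 + 4)/2 + 2*asin(w/2) + C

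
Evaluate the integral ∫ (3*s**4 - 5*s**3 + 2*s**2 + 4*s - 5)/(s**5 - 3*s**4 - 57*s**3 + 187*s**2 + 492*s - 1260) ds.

223*log(s - 6)/36 - 1315*log(s - 5)/288 + 19*log(s - 2)/540 - 379*log(s + 3)/1440 + 691*log(s + 7)/432 + C

Factor the denominator: (s - 6)*(s - 5)*(s - 2)*(s + 3)*(s + 7).
Partial-fraction decomposition: 691/(432*(s + 7)) - 379/(1440*(s + 3)) + 19/(540*(s - 2)) - 1315/(288*(s - 5)) + 223/(36*(s - 6)).
Integrate each term: A/(s−a) contributes A·log|s−a|.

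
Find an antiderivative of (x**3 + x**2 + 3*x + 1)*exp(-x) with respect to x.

(-x**3 - 4*x**2 - 11*x - 12)*exp(-x) + C

Use integration by parts with u = x**3 + x**2 + 3*x + 1, dv = exp(-x) dx, so v = -exp(-x).
Apply parts 3 times (tabular method): alternate signs, differentiate u down to 0, integrate dv up.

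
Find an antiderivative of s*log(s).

Use integration by parts with u = log(s), dv = s ds.
Then du = 1/s ds and v = s**2/2.

s**2*log(s)/2 - s**2/4 + C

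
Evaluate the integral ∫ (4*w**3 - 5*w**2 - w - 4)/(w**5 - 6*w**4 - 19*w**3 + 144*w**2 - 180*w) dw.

log(w)/45 + 337*log(w - 6)/396 - 7*log(w - 3)/9 + 3*log(w - 2)/28 - 78*log(w + 5)/385 + C

Factor the denominator: w*(w - 6)*(w - 3)*(w - 2)*(w + 5).
Partial-fraction decomposition: -78/(385*(w + 5)) + 3/(28*(w - 2)) - 7/(9*(w - 3)) + 337/(396*(w - 6)) + 1/(45*w).
Integrate each term: A/(w−a) contributes A·log|w−a|.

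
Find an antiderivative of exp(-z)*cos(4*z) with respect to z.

4*exp(-z)*sin(4*z)/17 - exp(-z)*cos(4*z)/17 + C

Let I denote the integral. Integrate by parts with u = cos(4*z), dv = exp(-z) dz, so v = -exp(-z): I = -exp(-z)*cos(4*z) − 4·∫ exp(-z)*sin(4*z) dz.
Apply parts again with u = sin(4*z), dv = exp(-z) dz: ∫ exp(-z)*sin(4*z) dz = -exp(-z)*sin(4*z) + 4·I. Substituting back brings back I: I = 4*exp(-z)*sin(4*z) - exp(-z)*cos(4*z) − 16·I.
Solving for I: (1 + 16)·I equals the remaining terms, so I = (1/17)·(4*exp(-z)*sin(4*z) - exp(-z)*cos(4*z)).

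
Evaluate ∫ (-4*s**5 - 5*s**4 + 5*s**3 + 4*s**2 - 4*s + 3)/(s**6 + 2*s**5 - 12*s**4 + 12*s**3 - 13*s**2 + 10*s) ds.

3*log(s)/10 - 157*log(s - 2)/70 + log(s - 1)/12 - 8873*log(s + 5)/5460 - 67*log(s**2 + 1)/260 - 47*atan(s)/65 + C

Factor the denominator: s*(s - 2)*(s - 1)*(s + 5)*(s**2 + 1).
Partial-fraction decomposition: -(67*s + 94)/(130*(s**2 + 1)) - 8873/(5460*(s + 5)) + 1/(12*(s - 1)) - 157/(70*(s - 2)) + 3/(10*s).
Integrate each term; A/(s−a) gives A·log|s−a|; the (Bs+D)/(s²+p²) term gives a log and an atan.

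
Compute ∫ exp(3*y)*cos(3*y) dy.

Let I denote the integral. Integrate by parts with u = cos(3*y), dv = exp(3*y) dy, so v = exp(3*y)/3: I = exp(3*y)*cos(3*y)/3 + ∫ exp(3*y)*sin(3*y) dy.
Apply parts again with u = sin(3*y), dv = exp(3*y) dy: ∫ exp(3*y)*sin(3*y) dy = exp(3*y)*sin(3*y)/3 − I. Substituting back brings back I: I = exp(3*y)*sin(3*y)/3 + exp(3*y)*cos(3*y)/3 − I.
Solving for I: (1 + 1)·I equals the remaining terms, so I = (1/2)·(exp(3*y)*sin(3*y)/3 + exp(3*y)*cos(3*y)/3).

exp(3*y)*sin(3*y)/6 + exp(3*y)*cos(3*y)/6 + C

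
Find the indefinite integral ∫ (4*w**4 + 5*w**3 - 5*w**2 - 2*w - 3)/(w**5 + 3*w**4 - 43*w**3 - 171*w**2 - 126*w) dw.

Factor the denominator: w*(w - 7)*(w + 1)*(w + 3)*(w + 6).
Partial-fraction decomposition: 437/(130*(w + 6)) - 49/(60*(w + 3)) - 7/(80*(w + 1)) + 11057/(7280*(w - 7)) + 1/(42*w).
Integrate each term: A/(w−a) contributes A·log|w−a|.

log(w)/42 + 11057*log(w - 7)/7280 - 7*log(w + 1)/80 - 49*log(w + 3)/60 + 437*log(w + 6)/130 + C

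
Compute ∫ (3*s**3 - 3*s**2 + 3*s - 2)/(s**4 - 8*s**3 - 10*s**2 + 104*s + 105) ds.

901*log(s - 7)/160 - 313*log(s - 5)/96 - 11*log(s + 1)/96 + 119*log(s + 3)/160 + C

Factor the denominator: (s - 7)*(s - 5)*(s + 1)*(s + 3).
Partial-fraction decomposition: 119/(160*(s + 3)) - 11/(96*(s + 1)) - 313/(96*(s - 5)) + 901/(160*(s - 7)).
Integrate each term: A/(s−a) contributes A·log|s−a|.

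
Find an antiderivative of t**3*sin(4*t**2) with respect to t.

-t**2*cos(4*t**2)/8 + sin(4*t**2)/32 + C

Let u = t², du = 2t dt; rewrite as (1/2)∫ u^1·sin(4u) du.
Now integrate by parts 1 time.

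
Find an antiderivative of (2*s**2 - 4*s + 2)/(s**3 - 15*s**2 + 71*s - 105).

Factor the denominator: (s - 7)*(s - 5)*(s - 3).
Partial-fraction decomposition: 1/(s - 3) - 8/(s - 5) + 9/(s - 7).
Integrate each term: A/(s−a) contributes A·log|s−a|.

9*log(s - 7) - 8*log(s - 5) + log(s - 3) + C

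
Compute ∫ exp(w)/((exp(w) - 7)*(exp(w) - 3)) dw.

Let u = e^w, du = e^w dw.
The integral becomes ∫ du/((u-7)(u-3)); decompose into partial fractions.

log(exp(w) - 7)/4 - log(exp(w) - 3)/4 + C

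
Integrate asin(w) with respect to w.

Use integration by parts with u = arcsin(w), dv = dw.
Then du = 1/sqrt(-w**2 + 1) dw.

w*asin(w) + sqrt(-w**2 + 1) + C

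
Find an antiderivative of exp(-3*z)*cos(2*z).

Let I denote the integral. Integrate by parts with u = cos(2*z), dv = exp(-3*z) dz, so v = -exp(-3*z)/3: I = -exp(-3*z)*cos(2*z)/3 − (2/3)·∫ exp(-3*z)*sin(2*z) dz.
Apply parts again with u = sin(2*z), dv = exp(-3*z) dz: ∫ exp(-3*z)*sin(2*z) dz = -exp(-3*z)*sin(2*z)/3 + (2/3)·I. Substituting back brings back I: I = 2*exp(-3*z)*sin(2*z)/9 - exp(-3*z)*cos(2*z)/3 − (4/9)·I.
Solving for I: (1 + 4/9)·I equals the remaining terms, so I = (9/13)·(2*exp(-3*z)*sin(2*z)/9 - exp(-3*z)*cos(2*z)/3).

2*exp(-3*z)*sin(2*z)/13 - 3*exp(-3*z)*cos(2*z)/13 + C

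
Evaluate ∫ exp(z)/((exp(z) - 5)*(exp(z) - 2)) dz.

Let u = e^z, du = e^z dz.
The integral becomes ∫ du/((u-5)(u-2)); decompose into partial fractions.

log(exp(z) - 5)/3 - log(exp(z) - 2)/3 + C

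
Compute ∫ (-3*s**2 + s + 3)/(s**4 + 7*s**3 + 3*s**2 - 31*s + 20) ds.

Factor the denominator: (s - 1)**2*(s + 4)*(s + 5).
Partial-fraction decomposition: 77/(36*(s + 5)) - 49/(25*(s + 4)) - 161/(900*(s - 1)) + 1/(30*(s - 1)**2).
Integrate each term; A/(s−a) gives A·log|s−a|; A/(s−a)² gives −A/(s−a).

-161*log(s - 1)/900 - 49*log(s + 4)/25 + 77*log(s + 5)/36 - 1/(30*s - 30) + C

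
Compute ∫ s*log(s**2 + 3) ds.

s**2*log(s**2 + 3)/2 - s**2/2 + 3*log(s**2 + 3)/2 + C

Let u = s**2 + 3, so du = (2*s) ds.
The integral becomes (1/2)·∫ log(u) du; integrate by parts with u′=log(u), dv′=du.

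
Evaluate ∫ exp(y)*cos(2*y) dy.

2*exp(y)*sin(2*y)/5 + exp(y)*cos(2*y)/5 + C

Let I denote the integral. Integrate by parts with u = cos(2*y), dv = exp(y) dy, so v = exp(y): I = exp(y)*cos(2*y) + 2·∫ exp(y)*sin(2*y) dy.
Apply parts again with u = sin(2*y), dv = exp(y) dy: ∫ exp(y)*sin(2*y) dy = exp(y)*sin(2*y) − 2·I. Substituting back brings back I: I = 2*exp(y)*sin(2*y) + exp(y)*cos(2*y) − 4·I.
Solving for I: (1 + 4)·I equals the remaining terms, so I = (1/5)·(2*exp(y)*sin(2*y) + exp(y)*cos(2*y)).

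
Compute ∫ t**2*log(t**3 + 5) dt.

t**3*log(t**3 + 5)/3 - t**3/3 + 5*log(t**3 + 5)/3 + C

Let u = t**3 + 5, so du = (3*t**2) dt.
The integral becomes (1/3)·∫ log(u) du; integrate by parts with u′=log(u), dv′=du.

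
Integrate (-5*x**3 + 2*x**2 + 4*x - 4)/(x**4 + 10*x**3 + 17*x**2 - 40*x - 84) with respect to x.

-7*log(x - 2)/45 - 9*log(x + 2)/5 + 137*log(x + 3)/20 - 1781*log(x + 7)/180 + C

Factor the denominator: (x - 2)*(x + 2)*(x + 3)*(x + 7).
Partial-fraction decomposition: -1781/(180*(x + 7)) + 137/(20*(x + 3)) - 9/(5*(x + 2)) - 7/(45*(x - 2)).
Integrate each term: A/(x−a) contributes A·log|x−a|.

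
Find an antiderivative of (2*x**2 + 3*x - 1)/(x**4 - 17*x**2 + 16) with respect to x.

43*log(x - 4)/120 - 2*log(x - 1)/15 - log(x + 1)/15 - 19*log(x + 4)/120 + C

Factor the denominator: (x - 4)*(x - 1)*(x + 1)*(x + 4).
Partial-fraction decomposition: -19/(120*(x + 4)) - 1/(15*(x + 1)) - 2/(15*(x - 1)) + 43/(120*(x - 4)).
Integrate each term: A/(x−a) contributes A·log|x−a|.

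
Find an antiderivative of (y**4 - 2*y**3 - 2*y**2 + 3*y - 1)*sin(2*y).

-y**4*cos(2*y)/2 + y**3*sin(2*y) + y**3*cos(2*y) - 3*y**2*sin(2*y)/2 + 5*y**2*cos(2*y)/2 - 5*y*sin(2*y)/2 - 3*y*cos(2*y) + 3*sin(2*y)/2 - 3*cos(2*y)/4 + C

Use integration by parts with u = y**4 - 2*y**3 - 2*y**2 + 3*y - 1, dv = sin(2*y) dy, so v = -cos(2*y)/2.
Apply parts 4 times (tabular method): alternate signs, differentiate u down to 0, integrate dv up.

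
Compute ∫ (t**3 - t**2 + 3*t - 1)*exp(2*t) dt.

(4*t**3 - 10*t**2 + 22*t - 15)*exp(2*t)/8 + C

Use integration by parts with u = t**3 - t**2 + 3*t - 1, dv = exp(2*t) dt, so v = exp(2*t)/2.
Apply parts 3 times (tabular method): alternate signs, differentiate u down to 0, integrate dv up.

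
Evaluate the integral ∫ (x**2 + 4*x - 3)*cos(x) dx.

x**2*sin(x) + 4*x*sin(x) + 2*x*cos(x) - 5*sin(x) + 4*cos(x) + C

Use integration by parts with u = x**2 + 4*x - 3, dv = cos(x) dx, so v = sin(x).
Apply parts 2 times (tabular method): alternate signs, differentiate u down to 0, integrate dv up.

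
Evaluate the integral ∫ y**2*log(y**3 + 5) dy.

Let u = y**3 + 5, so du = (3*y**2) dy.
The integral becomes (1/3)·∫ log(u) du; integrate by parts with u′=log(u), dv′=du.

y**3*log(y**3 + 5)/3 - y**3/3 + 5*log(y**3 + 5)/3 + C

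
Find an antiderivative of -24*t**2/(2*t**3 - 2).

-4*log(2*t**3 - 2) + C

Let u = 2*t**3 - 2, so du = (6*t**2) dt.
Rewriting, the integral becomes -4·∫ 1/u du = -4·log(u).
Substituting back, u = 2*t**3 - 2.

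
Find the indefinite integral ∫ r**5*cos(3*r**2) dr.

Let u = r², du = 2r dr; rewrite as (1/2)∫ u^2·cos(3u) du.
Now integrate by parts 2 times.

r**4*sin(3*r**2)/6 + r**2*cos(3*r**2)/9 - sin(3*r**2)/27 + C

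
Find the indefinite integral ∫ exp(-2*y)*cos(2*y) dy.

Let I denote the integral. Integrate by parts with u = cos(2*y), dv = exp(-2*y) dy, so v = -exp(-2*y)/2: I = -exp(-2*y)*cos(2*y)/2 − ∫ exp(-2*y)*sin(2*y) dy.
Apply parts again with u = sin(2*y), dv = exp(-2*y) dy: ∫ exp(-2*y)*sin(2*y) dy = -exp(-2*y)*sin(2*y)/2 + I. Substituting back brings back I: I = exp(-2*y)*sin(2*y)/2 - exp(-2*y)*cos(2*y)/2 − I.
Solving for I: (1 + 1)·I equals the remaining terms, so I = (1/2)·(exp(-2*y)*sin(2*y)/2 - exp(-2*y)*cos(2*y)/2).

exp(-2*y)*sin(2*y)/4 - exp(-2*y)*cos(2*y)/4 + C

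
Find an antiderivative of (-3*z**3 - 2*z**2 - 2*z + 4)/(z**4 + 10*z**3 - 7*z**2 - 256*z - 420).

Factor the denominator: (z - 5)*(z + 2)*(z + 6)*(z + 7).
Partial-fraction decomposition: -949/(60*(z + 7)) + 148/(11*(z + 6)) - 6/(35*(z + 2)) - 431/(924*(z - 5)).
Integrate each term: A/(z−a) contributes A·log|z−a|.

-431*log(z - 5)/924 - 6*log(z + 2)/35 + 148*log(z + 6)/11 - 949*log(z + 7)/60 + C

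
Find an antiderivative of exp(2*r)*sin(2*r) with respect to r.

exp(2*r)*sin(2*r)/4 - exp(2*r)*cos(2*r)/4 + C

Let I denote the integral. Integrate by parts with u = sin(2*r), dv = exp(2*r) dr, so v = exp(2*r)/2: I = exp(2*r)*sin(2*r)/2 − ∫ exp(2*r)*cos(2*r) dr.
Apply parts again with u = cos(2*r), dv = exp(2*r) dr: ∫ exp(2*r)*cos(2*r) dr = exp(2*r)*cos(2*r)/2 + I. Substituting back brings back I: I = exp(2*r)*sin(2*r)/2 - exp(2*r)*cos(2*r)/2 − I.
Solving for I: (1 + 1)·I equals the remaining terms, so I = (1/2)·(exp(2*r)*sin(2*r)/2 - exp(2*r)*cos(2*r)/2).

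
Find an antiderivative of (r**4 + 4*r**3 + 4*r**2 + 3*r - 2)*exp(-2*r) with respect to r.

Use integration by parts with u = r**4 + 4*r**3 + 4*r**2 + 3*r - 2, dv = exp(-2*r) dr, so v = -exp(-2*r)/2.
Apply parts 4 times (tabular method): alternate signs, differentiate u down to 0, integrate dv up.

(-r**4 - 6*r**3 - 13*r**2 - 16*r - 6)*exp(-2*r)/2 + C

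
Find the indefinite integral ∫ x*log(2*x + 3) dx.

Use integration by parts with u = log(2*x + 3), dv = x dx.
Then du = 2/(2*x + 3) dx and v = x**2/2.

x**2*log(2*x + 3)/2 - x**2/4 + 3*x/4 - 9*log(2*x + 3)/8 + C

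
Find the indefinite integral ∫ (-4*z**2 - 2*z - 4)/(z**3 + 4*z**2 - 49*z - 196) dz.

Factor the denominator: (z - 7)*(z + 4)*(z + 7).
Partial-fraction decomposition: -31/(7*(z + 7)) + 20/(11*(z + 4)) - 107/(77*(z - 7)).
Integrate each term: A/(z−a) contributes A·log|z−a|.

-107*log(z - 7)/77 + 20*log(z + 4)/11 - 31*log(z + 7)/7 + C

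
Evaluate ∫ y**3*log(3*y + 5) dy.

y**4*log(3*y + 5)/4 - y**4/16 + 5*y**3/36 - 25*y**2/72 + 125*y/108 - 625*log(3*y + 5)/324 + C

Use integration by parts with u = log(3*y + 5), dv = y**3 dy.
Then du = 3/(3*y + 5) dy and v = y**4/4.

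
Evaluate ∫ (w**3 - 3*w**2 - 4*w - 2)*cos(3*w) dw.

w**3*sin(3*w)/3 - w**2*sin(3*w) + w**2*cos(3*w)/3 - 14*w*sin(3*w)/9 - 2*w*cos(3*w)/3 - 4*sin(3*w)/9 - 14*cos(3*w)/27 + C

Use integration by parts with u = w**3 - 3*w**2 - 4*w - 2, dv = cos(3*w) dw, so v = sin(3*w)/3.
Apply parts 3 times (tabular method): alternate signs, differentiate u down to 0, integrate dv up.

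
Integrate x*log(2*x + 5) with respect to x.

Use integration by parts with u = log(2*x + 5), dv = x dx.
Then du = 2/(2*x + 5) dx and v = x**2/2.

x**2*log(2*x + 5)/2 - x**2/4 + 5*x/4 - 25*log(2*x + 5)/8 + C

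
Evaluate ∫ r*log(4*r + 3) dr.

Use integration by parts with u = log(4*r + 3), dv = r dr.
Then du = 4/(4*r + 3) dr and v = r**2/2.

r**2*log(4*r + 3)/2 - r**2/4 + 3*r/8 - 9*log(4*r + 3)/32 + C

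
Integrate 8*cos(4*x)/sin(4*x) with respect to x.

2*log(sin(4*x)) + C

Let u = sin(4*x), so du = (4*cos(4*x)) dx.
Rewriting, the integral becomes 2·∫ 1/u du = 2·log(u).
Substituting back, u = sin(4*x).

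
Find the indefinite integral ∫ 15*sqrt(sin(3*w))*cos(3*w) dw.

10*sin(3*w)**(3/2)/3 + C

Let u = sin(3*w), so du = (3*cos(3*w)) dw.
Rewriting, the integral becomes 5·∫ √u du = 5·(2/3)u^(3/2).
Substituting back, u = sin(3*w).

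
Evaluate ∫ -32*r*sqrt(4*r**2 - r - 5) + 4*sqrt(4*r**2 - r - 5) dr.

-8*(4*r**2 - r - 5)**(3/2)/3 + C

Let u = 4*r**2 - r - 5, so du = (8*r - 1) dr.
Rewriting, the integral becomes -4·∫ √u du = -4·(2/3)u^(3/2).
Substituting back, u = 4*r**2 - r - 5.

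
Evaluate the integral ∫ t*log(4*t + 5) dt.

t**2*log(4*t + 5)/2 - t**2/4 + 5*t/8 - 25*log(4*t + 5)/32 + C

Use integration by parts with u = log(4*t + 5), dv = t dt.
Then du = 4/(4*t + 5) dt and v = t**2/2.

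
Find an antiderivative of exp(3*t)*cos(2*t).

2*exp(3*t)*sin(2*t)/13 + 3*exp(3*t)*cos(2*t)/13 + C

Let I denote the integral. Integrate by parts with u = cos(2*t), dv = exp(3*t) dt, so v = exp(3*t)/3: I = exp(3*t)*cos(2*t)/3 + (2/3)·∫ exp(3*t)*sin(2*t) dt.
Apply parts again with u = sin(2*t), dv = exp(3*t) dt: ∫ exp(3*t)*sin(2*t) dt = exp(3*t)*sin(2*t)/3 − (2/3)·I. Substituting back brings back I: I = 2*exp(3*t)*sin(2*t)/9 + exp(3*t)*cos(2*t)/3 − (4/9)·I.
Solving for I: (1 + 4/9)·I equals the remaining terms, so I = (9/13)·(2*exp(3*t)*sin(2*t)/9 + exp(3*t)*cos(2*t)/3).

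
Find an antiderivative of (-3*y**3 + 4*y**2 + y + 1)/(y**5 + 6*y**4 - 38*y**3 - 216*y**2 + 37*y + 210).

-71*log(y - 6)/715 - log(y - 1)/160 + log(y + 1)/48 - 157*log(y + 5)/176 + 1219*log(y + 7)/1248 + C

Factor the denominator: (y - 6)*(y - 1)*(y + 1)*(y + 5)*(y + 7).
Partial-fraction decomposition: 1219/(1248*(y + 7)) - 157/(176*(y + 5)) + 1/(48*(y + 1)) - 1/(160*(y - 1)) - 71/(715*(y - 6)).
Integrate each term: A/(y−a) contributes A·log|y−a|.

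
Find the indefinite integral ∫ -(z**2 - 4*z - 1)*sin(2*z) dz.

z**2*cos(2*z)/2 - z*sin(2*z)/2 - 2*z*cos(2*z) + sin(2*z) - 3*cos(2*z)/4 + C

Use integration by parts with u = z**2 - 4*z - 1, dv = -sin(2*z) dz, so v = cos(2*z)/2.
Apply parts 2 times (tabular method): alternate signs, differentiate u down to 0, integrate dv up.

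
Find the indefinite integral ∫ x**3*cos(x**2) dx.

Let u = x², du = 2x dx; rewrite as (1/2)∫ u^1·cos(1u) du.
Now integrate by parts 1 time.

x**2*sin(x**2)/2 + cos(x**2)/2 + C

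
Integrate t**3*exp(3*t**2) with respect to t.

Let u = t², du = 2t dt; rewrite as (1/2)∫ u^1·exp(3u) du.
Now integrate by parts 1 time.

(3*t**2 - 1)*exp(3*t**2)/18 + C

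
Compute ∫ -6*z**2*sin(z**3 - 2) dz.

2*cos(z**3 - 2) + C

Let u = z**3 - 2, so du = (3*z**2) dz.
Rewriting, the integral becomes -2·∫ sin(u) du = -2·-cos(u).
Substituting back, u = z**3 - 2.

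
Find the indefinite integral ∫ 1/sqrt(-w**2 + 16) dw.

asin(w/4) + C

Substitute w = 4·sin(θ), so dw = 4·cos(θ) dθ and the radical becomes sqrt(-w**2 + 16) = 4·cos(θ) by the Pythagorean identity.
Integrate the resulting trig expression in θ, then back-substitute θ = asin(w/4), sin(θ) = w/4, cos(θ) = sqrt(-w**2 + 16)/4 (absorbing any constant into C).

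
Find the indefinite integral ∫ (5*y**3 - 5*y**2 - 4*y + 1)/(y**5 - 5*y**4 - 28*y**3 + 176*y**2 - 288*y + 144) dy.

877*log(y - 6)/960 - 197*log(y - 2)/256 + 3*log(y - 1)/35 - 1235*log(y + 6)/5376 + 13/(32*y - 64) + C

Factor the denominator: (y - 6)*(y - 2)**2*(y - 1)*(y + 6).
Partial-fraction decomposition: -1235/(5376*(y + 6)) + 3/(35*(y - 1)) - 197/(256*(y - 2)) - 13/(32*(y - 2)**2) + 877/(960*(y - 6)).
Integrate each term; A/(y−a) gives A·log|y−a|; A/(y−a)² gives −A/(y−a).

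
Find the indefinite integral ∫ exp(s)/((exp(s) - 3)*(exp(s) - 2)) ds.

log(exp(s) - 3) - log(exp(s) - 2) + C

Let u = e^s, du = e^s ds.
The integral becomes ∫ du/((u-3)(u-2)); decompose into partial fractions.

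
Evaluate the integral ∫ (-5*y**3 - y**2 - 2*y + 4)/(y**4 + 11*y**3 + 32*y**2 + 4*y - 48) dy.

-4*log(y - 1)/105 - 11*log(y + 2)/6 + 79*log(y + 4)/5 - 265*log(y + 6)/14 + C

Factor the denominator: (y - 1)*(y + 2)*(y + 4)*(y + 6).
Partial-fraction decomposition: -265/(14*(y + 6)) + 79/(5*(y + 4)) - 11/(6*(y + 2)) - 4/(105*(y - 1)).
Integrate each term: A/(y−a) contributes A·log|y−a|.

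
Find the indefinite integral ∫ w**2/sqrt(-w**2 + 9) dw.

Substitute w = 3·sin(θ), so dw = 3·cos(θ) dθ and the radical becomes sqrt(-w**2 + 9) = 3·cos(θ) by the Pythagorean identity.
Integrate the resulting trig expression in θ, then back-substitute θ = asin(w/3), sin(θ) = w/3, cos(θ) = sqrt(-w**2 + 9)/3 (absorbing any constant into C).

-w*sqrt(-w**2 + 9)/2 + 9*asin(w/3)/2 + C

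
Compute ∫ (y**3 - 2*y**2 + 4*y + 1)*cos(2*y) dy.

y**3*sin(2*y)/2 - y**2*sin(2*y) + 3*y**2*cos(2*y)/4 + 5*y*sin(2*y)/4 - y*cos(2*y) + sin(2*y) + 5*cos(2*y)/8 + C

Use integration by parts with u = y**3 - 2*y**2 + 4*y + 1, dv = cos(2*y) dy, so v = sin(2*y)/2.
Apply parts 3 times (tabular method): alternate signs, differentiate u down to 0, integrate dv up.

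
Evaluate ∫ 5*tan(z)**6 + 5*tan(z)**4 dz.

Let u = tan(z), so du = (tan(z)**2 + 1) dz.
Rewriting, the integral becomes 5·∫ u^4 du = 5·u^5/5.
Substituting back, u = tan(z).

tan(z)**5 + C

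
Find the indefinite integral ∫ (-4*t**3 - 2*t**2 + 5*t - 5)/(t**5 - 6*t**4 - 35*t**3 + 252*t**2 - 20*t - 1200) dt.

26095*log(t - 5)/5929 - 91*log(t - 4)/20 - 3*log(t + 2)/392 + 757*log(t + 6)/4840 + 530/(77*t - 385) + C

Factor the denominator: (t - 5)**2*(t - 4)*(t + 2)*(t + 6).
Partial-fraction decomposition: 757/(4840*(t + 6)) - 3/(392*(t + 2)) - 91/(20*(t - 4)) + 26095/(5929*(t - 5)) - 530/(77*(t - 5)**2).
Integrate each term; A/(t−a) gives A·log|t−a|; A/(t−a)² gives −A/(t−a).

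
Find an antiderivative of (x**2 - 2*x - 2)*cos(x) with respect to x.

x**2*sin(x) - 2*x*sin(x) + 2*x*cos(x) - 4*sin(x) - 2*cos(x) + C

Use integration by parts with u = x**2 - 2*x - 2, dv = cos(x) dx, so v = sin(x).
Apply parts 2 times (tabular method): alternate signs, differentiate u down to 0, integrate dv up.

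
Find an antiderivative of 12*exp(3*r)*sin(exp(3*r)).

-4*cos(exp(3*r)) + C

Let u = exp(3*r), so du = (3*exp(3*r)) dr.
Rewriting, the integral becomes 4·∫ sin(u) du = 4·-cos(u).
Substituting back, u = exp(3*r).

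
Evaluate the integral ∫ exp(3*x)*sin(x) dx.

Let I denote the integral. Integrate by parts with u = sin(x), dv = exp(3*x) dx, so v = exp(3*x)/3: I = exp(3*x)*sin(x)/3 − (1/3)·∫ exp(3*x)*cos(x) dx.
Apply parts again with u = cos(x), dv = exp(3*x) dx: ∫ exp(3*x)*cos(x) dx = exp(3*x)*cos(x)/3 + (1/3)·I. Substituting back brings back I: I = exp(3*x)*sin(x)/3 - exp(3*x)*cos(x)/9 − (1/9)·I.
Solving for I: (1 + 1/9)·I equals the remaining terms, so I = (9/10)·(exp(3*x)*sin(x)/3 - exp(3*x)*cos(x)/9).

3*exp(3*x)*sin(x)/10 - exp(3*x)*cos(x)/10 + C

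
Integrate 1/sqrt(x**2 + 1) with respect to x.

log(x + sqrt(x**2 + 1)) + C

Substitute x = tan(θ), so dx = sec(θ)^2 dθ and the radical becomes sqrt(x**2 + 1) = sec(θ) by the Pythagorean identity.
Integrate the resulting trig expression in θ, then back-substitute tan(θ) = x, sec(θ) = sqrt(x**2 + 1) (absorbing any constant into C).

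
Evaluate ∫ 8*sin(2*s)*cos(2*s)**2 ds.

-4*cos(2*s)**3/3 + C

Let u = cos(2*s), so du = (-2*sin(2*s)) ds.
Rewriting, the integral becomes -4·∫ u^2 du = -4·u^3/3.
Substituting back, u = cos(2*s).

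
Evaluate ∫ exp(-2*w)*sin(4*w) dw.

-exp(-2*w)*sin(4*w)/10 - exp(-2*w)*cos(4*w)/5 + C

Let I denote the integral. Integrate by parts with u = sin(4*w), dv = exp(-2*w) dw, so v = -exp(-2*w)/2: I = -exp(-2*w)*sin(4*w)/2 + 2·∫ exp(-2*w)*cos(4*w) dw.
Apply parts again with u = cos(4*w), dv = exp(-2*w) dw: ∫ exp(-2*w)*cos(4*w) dw = -exp(-2*w)*cos(4*w)/2 − 2·I. Substituting back brings back I: I = -exp(-2*w)*sin(4*w)/2 - exp(-2*w)*cos(4*w) − 4·I.
Solving for I: (1 + 4)·I equals the remaining terms, so I = (1/5)·(-exp(-2*w)*sin(4*w)/2 - exp(-2*w)*cos(4*w)).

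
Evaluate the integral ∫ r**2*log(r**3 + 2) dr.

r**3*log(r**3 + 2)/3 - r**3/3 + 2*log(r**3 + 2)/3 + C

Let u = r**3 + 2, so du = (3*r**2) dr.
The integral becomes (1/3)·∫ log(u) du; integrate by parts with u′=log(u), dv′=du.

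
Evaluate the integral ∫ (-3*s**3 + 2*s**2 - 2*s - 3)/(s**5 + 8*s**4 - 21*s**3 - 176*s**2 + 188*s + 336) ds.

-171*log(s - 4)/1100 + 23*log(s - 2)/432 + 2*log(s + 1)/225 - 729*log(s + 6)/400 + 569*log(s + 7)/297 + C

Factor the denominator: (s - 4)*(s - 2)*(s + 1)*(s + 6)*(s + 7).
Partial-fraction decomposition: 569/(297*(s + 7)) - 729/(400*(s + 6)) + 2/(225*(s + 1)) + 23/(432*(s - 2)) - 171/(1100*(s - 4)).
Integrate each term: A/(s−a) contributes A·log|s−a|.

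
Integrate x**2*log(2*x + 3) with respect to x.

x**3*log(2*x + 3)/3 - x**3/9 + x**2/4 - 3*x/4 + 9*log(2*x + 3)/8 + C

Use integration by parts with u = log(2*x + 3), dv = x**2 dx.
Then du = 2/(2*x + 3) dx and v = x**3/3.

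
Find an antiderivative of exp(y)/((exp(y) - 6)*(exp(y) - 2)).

log(exp(y) - 6)/4 - log(exp(y) - 2)/4 + C

Let u = e^y, du = e^y dy.
The integral becomes ∫ du/((u-2)(u-6)); decompose into partial fractions.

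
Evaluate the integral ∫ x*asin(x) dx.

Use integration by parts with u = arcsin(x), dv = x dx.
Then du = 1/sqrt(-x**2 + 1) dx.

x**2*asin(x)/2 + x*sqrt(-x**2 + 1)/4 - asin(x)/4 + C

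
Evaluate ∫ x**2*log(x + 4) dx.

x**3*log(x + 4)/3 - x**3/9 + 2*x**2/3 - 16*x/3 + 64*log(x + 4)/3 + C

Use integration by parts with u = log(x + 4), dv = x**2 dx.
Then du = 1/(x + 4) dx and v = x**3/3.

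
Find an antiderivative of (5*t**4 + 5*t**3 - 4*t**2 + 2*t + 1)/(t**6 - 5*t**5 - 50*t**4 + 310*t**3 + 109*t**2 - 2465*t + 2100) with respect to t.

Factor the denominator: (t - 5)**2*(t - 4)*(t - 1)*(t + 3)*(t + 7).
Partial-fraction decomposition: -10081/(50688*(t + 7)) + 229/(7168*(t + 3)) - 3/(512*(t - 1)) + 515/(77*(t - 4)) - 60047/(9216*(t - 5)) + 3661/(384*(t - 5)**2).
Integrate each term; A/(t−a) gives A·log|t−a|; A/(t−a)² gives −A/(t−a).

-60047*log(t - 5)/9216 + 515*log(t - 4)/77 - 3*log(t - 1)/512 + 229*log(t + 3)/7168 - 10081*log(t + 7)/50688 - 3661/(384*t - 1920) + C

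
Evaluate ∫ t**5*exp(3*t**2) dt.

Let u = t², du = 2t dt; rewrite as (1/2)∫ u^2·exp(3u) du.
Now integrate by parts 2 times.

(9*t**4 - 6*t**2 + 2)*exp(3*t**2)/54 + C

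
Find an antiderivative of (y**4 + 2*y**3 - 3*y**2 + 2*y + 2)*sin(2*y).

-y**4*cos(2*y)/2 + y**3*sin(2*y) - y**3*cos(2*y) + 3*y**2*sin(2*y)/2 + 3*y**2*cos(2*y) - 3*y*sin(2*y) + y*cos(2*y)/2 - sin(2*y)/4 - 5*cos(2*y)/2 + C

Use integration by parts with u = y**4 + 2*y**3 - 3*y**2 + 2*y + 2, dv = sin(2*y) dy, so v = -cos(2*y)/2.
Apply parts 4 times (tabular method): alternate signs, differentiate u down to 0, integrate dv up.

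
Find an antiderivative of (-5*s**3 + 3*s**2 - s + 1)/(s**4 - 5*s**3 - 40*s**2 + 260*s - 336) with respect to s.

Factor the denominator: (s - 6)*(s - 4)*(s - 2)*(s + 7).
Partial-fraction decomposition: -170/(117*(s + 7)) - 29/(72*(s - 2)) + 25/(4*(s - 4)) - 977/(104*(s - 6)).
Integrate each term: A/(s−a) contributes A·log|s−a|.

-977*log(s - 6)/104 + 25*log(s - 4)/4 - 29*log(s - 2)/72 - 170*log(s + 7)/117 + C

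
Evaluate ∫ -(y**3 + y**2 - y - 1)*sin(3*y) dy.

y**3*cos(3*y)/3 - y**2*sin(3*y)/3 + y**2*cos(3*y)/3 - 2*y*sin(3*y)/9 - 5*y*cos(3*y)/9 + 5*sin(3*y)/27 - 11*cos(3*y)/27 + C

Use integration by parts with u = y**3 + y**2 - y - 1, dv = -sin(3*y) dy, so v = cos(3*y)/3.
Apply parts 3 times (tabular method): alternate signs, differentiate u down to 0, integrate dv up.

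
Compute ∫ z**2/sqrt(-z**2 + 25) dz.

Substitute z = 5·sin(θ), so dz = 5·cos(θ) dθ and the radical becomes sqrt(-z**2 + 25) = 5·cos(θ) by the Pythagorean identity.
Integrate the resulting trig expression in θ, then back-substitute θ = asin(z/5), sin(θ) = z/5, cos(θ) = sqrt(-z**2 + 25)/5 (absorbing any constant into C).

-z*sqrt(-z**2 + 25)/2 + 25*asin(z/5)/2 + C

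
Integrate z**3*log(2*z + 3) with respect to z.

z**4*log(2*z + 3)/4 - z**4/16 + z**3/8 - 9*z**2/32 + 27*z/32 - 81*log(2*z + 3)/64 + C

Use integration by parts with u = log(2*z + 3), dv = z**3 dz.
Then du = 2/(2*z + 3) dz and v = z**4/4.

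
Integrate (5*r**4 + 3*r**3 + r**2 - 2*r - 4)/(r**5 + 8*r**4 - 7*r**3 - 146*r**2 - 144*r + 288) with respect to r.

123*log(r - 4)/140 - log(r - 1)/140 + 335*log(r + 3)/84 - 277*log(r + 4)/20 + 1469*log(r + 6)/105 + C

Factor the denominator: (r - 4)*(r - 1)*(r + 3)*(r + 4)*(r + 6).
Partial-fraction decomposition: 1469/(105*(r + 6)) - 277/(20*(r + 4)) + 335/(84*(r + 3)) - 1/(140*(r - 1)) + 123/(140*(r - 4)).
Integrate each term: A/(r−a) contributes A·log|r−a|.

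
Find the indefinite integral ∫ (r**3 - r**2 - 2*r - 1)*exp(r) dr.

Use integration by parts with u = r**3 - r**2 - 2*r - 1, dv = exp(r) dr, so v = exp(r).
Apply parts 3 times (tabular method): alternate signs, differentiate u down to 0, integrate dv up.

(r**3 - 4*r**2 + 6*r - 7)*exp(r) + C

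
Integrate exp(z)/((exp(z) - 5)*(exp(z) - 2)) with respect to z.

log(exp(z) - 5)/3 - log(exp(z) - 2)/3 + C

Let u = e^z, du = e^z dz.
The integral becomes ∫ du/((u-5)(u-2)); decompose into partial fractions.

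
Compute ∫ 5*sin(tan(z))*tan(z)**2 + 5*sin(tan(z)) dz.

Let u = tan(z), so du = (tan(z)**2 + 1) dz.
Rewriting, the integral becomes 5·∫ sin(u) du = 5·-cos(u).
Substituting back, u = tan(z).

-5*cos(tan(z)) + C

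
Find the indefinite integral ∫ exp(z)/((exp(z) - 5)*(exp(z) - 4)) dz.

Let u = e^z, du = e^z dz.
The integral becomes ∫ du/((u-4)(u-5)); decompose into partial fractions.

log(exp(z) - 5) - log(exp(z) - 4) + C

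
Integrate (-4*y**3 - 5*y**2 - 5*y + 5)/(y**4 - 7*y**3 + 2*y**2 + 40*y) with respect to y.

Factor the denominator: y*(y - 5)*(y - 4)*(y + 2).
Partial-fraction decomposition: -9/(28*(y + 2)) + 117/(8*(y - 4)) - 129/(7*(y - 5)) + 1/(8*y).
Integrate each term: A/(y−a) contributes A·log|y−a|.

log(y)/8 - 129*log(y - 5)/7 + 117*log(y - 4)/8 - 9*log(y + 2)/28 + C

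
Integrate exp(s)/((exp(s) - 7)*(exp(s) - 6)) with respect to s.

log(exp(s) - 7) - log(exp(s) - 6) + C

Let u = e^s, du = e^s ds.
The integral becomes ∫ du/((u-6)(u-7)); decompose into partial fractions.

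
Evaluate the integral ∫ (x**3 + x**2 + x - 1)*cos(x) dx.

x**3*sin(x) + x**2*sin(x) + 3*x**2*cos(x) - 5*x*sin(x) + 2*x*cos(x) - 3*sin(x) - 5*cos(x) + C

Use integration by parts with u = x**3 + x**2 + x - 1, dv = cos(x) dx, so v = sin(x).
Apply parts 3 times (tabular method): alternate signs, differentiate u down to 0, integrate dv up.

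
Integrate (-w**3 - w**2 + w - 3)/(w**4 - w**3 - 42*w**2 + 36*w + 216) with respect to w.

-83*log(w - 6)/96 + 4*log(w - 3)/15 - log(w + 2)/160 - 19*log(w + 6)/48 + C

Factor the denominator: (w - 6)*(w - 3)*(w + 2)*(w + 6).
Partial-fraction decomposition: -19/(48*(w + 6)) - 1/(160*(w + 2)) + 4/(15*(w - 3)) - 83/(96*(w - 6)).
Integrate each term: A/(w−a) contributes A·log|w−a|.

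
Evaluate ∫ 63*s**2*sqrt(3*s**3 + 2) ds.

14*(3*s**3 + 2)**(3/2)/3 + C

Let u = 3*s**3 + 2, so du = (9*s**2) ds.
Rewriting, the integral becomes 7·∫ √u du = 7·(2/3)u^(3/2).
Substituting back, u = 3*s**3 + 2.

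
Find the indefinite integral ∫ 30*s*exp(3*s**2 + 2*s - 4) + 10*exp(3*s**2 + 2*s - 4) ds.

5*exp(3*s**2 + 2*s - 4) + C

Let u = 3*s**2 + 2*s - 4, so du = (6*s + 2) ds.
Rewriting, the integral becomes 5·∫ e^u du = 5·e^u.
Substituting back, u = 3*s**2 + 2*s - 4.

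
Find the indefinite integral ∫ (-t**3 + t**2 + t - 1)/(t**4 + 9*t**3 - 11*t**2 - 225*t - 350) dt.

-4*log(t - 5)/35 - 3*log(t + 2)/35 + 12*log(t + 5)/5 - 16*log(t + 7)/5 + C

Factor the denominator: (t - 5)*(t + 2)*(t + 5)*(t + 7).
Partial-fraction decomposition: -16/(5*(t + 7)) + 12/(5*(t + 5)) - 3/(35*(t + 2)) - 4/(35*(t - 5)).
Integrate each term: A/(t−a) contributes A·log|t−a|.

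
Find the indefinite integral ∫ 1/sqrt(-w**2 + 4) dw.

asin(w/2) + C

Substitute w = 2·sin(θ), so dw = 2·cos(θ) dθ and the radical becomes sqrt(-w**2 + 4) = 2·cos(θ) by the Pythagorean identity.
Integrate the resulting trig expression in θ, then back-substitute θ = asin(w/2), sin(θ) = w/2, cos(θ) = sqrt(-w**2 + 4)/2 (absorbing any constant into C).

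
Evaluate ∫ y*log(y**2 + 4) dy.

y**2*log(y**2 + 4)/2 - y**2/2 + 2*log(y**2 + 4) + C

Let u = y**2 + 4, so du = (2*y) dy.
The integral becomes (1/2)·∫ log(u) du; integrate by parts with u′=log(u), dv′=du.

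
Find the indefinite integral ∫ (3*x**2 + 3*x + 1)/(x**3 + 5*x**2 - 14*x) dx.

Factor the denominator: x*(x - 2)*(x + 7).
Partial-fraction decomposition: 127/(63*(x + 7)) + 19/(18*(x - 2)) - 1/(14*x).
Integrate each term: A/(x−a) contributes A·log|x−a|.

-log(x)/14 + 19*log(x - 2)/18 + 127*log(x + 7)/63 + C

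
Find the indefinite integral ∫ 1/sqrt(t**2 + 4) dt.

log(t + sqrt(t**2 + 4)) + C

Substitute t = 2·tan(θ), so dt = 2·sec(θ)^2 dθ and the radical becomes sqrt(t**2 + 4) = 2·sec(θ) by the Pythagorean identity.
Integrate the resulting trig expression in θ, then back-substitute tan(θ) = t/2, sec(θ) = sqrt(t**2 + 4)/2 (absorbing any constant into C).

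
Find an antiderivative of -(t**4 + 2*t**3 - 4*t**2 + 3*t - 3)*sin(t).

Use integration by parts with u = t**4 + 2*t**3 - 4*t**2 + 3*t - 3, dv = -sin(t) dt, so v = cos(t).
Apply parts 4 times (tabular method): alternate signs, differentiate u down to 0, integrate dv up.

t**4*cos(t) - 4*t**3*sin(t) + 2*t**3*cos(t) - 6*t**2*sin(t) - 16*t**2*cos(t) + 32*t*sin(t) - 9*t*cos(t) + 9*sin(t) + 29*cos(t) + C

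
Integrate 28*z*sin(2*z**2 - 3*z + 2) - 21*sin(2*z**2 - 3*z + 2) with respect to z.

-7*cos(2*z**2 - 3*z + 2) + C

Let u = 2*z**2 - 3*z + 2, so du = (4*z - 3) dz.
Rewriting, the integral becomes 7·∫ sin(u) du = 7·-cos(u).
Substituting back, u = 2*z**2 - 3*z + 2.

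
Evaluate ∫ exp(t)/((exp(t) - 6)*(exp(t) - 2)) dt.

log(exp(t) - 6)/4 - log(exp(t) - 2)/4 + C

Let u = e^t, du = e^t dt.
The integral becomes ∫ du/((u-6)(u-2)); decompose into partial fractions.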